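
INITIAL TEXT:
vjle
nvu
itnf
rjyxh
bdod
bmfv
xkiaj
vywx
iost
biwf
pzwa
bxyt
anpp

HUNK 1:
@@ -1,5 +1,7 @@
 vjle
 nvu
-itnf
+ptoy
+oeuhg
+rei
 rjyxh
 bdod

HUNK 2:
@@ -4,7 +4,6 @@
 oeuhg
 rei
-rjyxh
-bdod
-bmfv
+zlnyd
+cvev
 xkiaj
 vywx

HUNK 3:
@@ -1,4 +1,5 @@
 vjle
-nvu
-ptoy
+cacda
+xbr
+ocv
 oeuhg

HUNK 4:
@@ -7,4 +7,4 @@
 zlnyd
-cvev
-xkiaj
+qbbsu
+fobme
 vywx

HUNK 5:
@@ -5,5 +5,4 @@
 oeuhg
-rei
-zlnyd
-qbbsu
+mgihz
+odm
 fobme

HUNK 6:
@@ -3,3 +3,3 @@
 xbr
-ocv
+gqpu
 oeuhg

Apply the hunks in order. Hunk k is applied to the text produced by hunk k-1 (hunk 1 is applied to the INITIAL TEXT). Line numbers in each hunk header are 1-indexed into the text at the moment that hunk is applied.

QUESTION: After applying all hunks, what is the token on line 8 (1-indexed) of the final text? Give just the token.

Hunk 1: at line 1 remove [itnf] add [ptoy,oeuhg,rei] -> 15 lines: vjle nvu ptoy oeuhg rei rjyxh bdod bmfv xkiaj vywx iost biwf pzwa bxyt anpp
Hunk 2: at line 4 remove [rjyxh,bdod,bmfv] add [zlnyd,cvev] -> 14 lines: vjle nvu ptoy oeuhg rei zlnyd cvev xkiaj vywx iost biwf pzwa bxyt anpp
Hunk 3: at line 1 remove [nvu,ptoy] add [cacda,xbr,ocv] -> 15 lines: vjle cacda xbr ocv oeuhg rei zlnyd cvev xkiaj vywx iost biwf pzwa bxyt anpp
Hunk 4: at line 7 remove [cvev,xkiaj] add [qbbsu,fobme] -> 15 lines: vjle cacda xbr ocv oeuhg rei zlnyd qbbsu fobme vywx iost biwf pzwa bxyt anpp
Hunk 5: at line 5 remove [rei,zlnyd,qbbsu] add [mgihz,odm] -> 14 lines: vjle cacda xbr ocv oeuhg mgihz odm fobme vywx iost biwf pzwa bxyt anpp
Hunk 6: at line 3 remove [ocv] add [gqpu] -> 14 lines: vjle cacda xbr gqpu oeuhg mgihz odm fobme vywx iost biwf pzwa bxyt anpp
Final line 8: fobme

Answer: fobme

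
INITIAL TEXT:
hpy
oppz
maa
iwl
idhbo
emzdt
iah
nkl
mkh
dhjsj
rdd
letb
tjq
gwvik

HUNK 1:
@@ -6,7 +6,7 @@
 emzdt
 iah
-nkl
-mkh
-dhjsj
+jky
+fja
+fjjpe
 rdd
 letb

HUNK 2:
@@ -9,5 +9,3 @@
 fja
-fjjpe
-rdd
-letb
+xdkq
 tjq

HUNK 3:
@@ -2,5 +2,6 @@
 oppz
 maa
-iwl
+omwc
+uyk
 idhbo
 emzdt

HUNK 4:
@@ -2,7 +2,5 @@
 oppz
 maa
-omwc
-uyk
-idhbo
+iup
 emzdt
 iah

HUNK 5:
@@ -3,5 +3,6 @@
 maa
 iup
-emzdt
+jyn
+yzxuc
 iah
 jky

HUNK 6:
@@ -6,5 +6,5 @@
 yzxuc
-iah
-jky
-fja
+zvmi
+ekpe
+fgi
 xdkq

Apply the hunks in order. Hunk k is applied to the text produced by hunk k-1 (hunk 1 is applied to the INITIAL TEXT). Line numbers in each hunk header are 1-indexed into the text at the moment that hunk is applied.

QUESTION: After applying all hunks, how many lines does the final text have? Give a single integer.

Hunk 1: at line 6 remove [nkl,mkh,dhjsj] add [jky,fja,fjjpe] -> 14 lines: hpy oppz maa iwl idhbo emzdt iah jky fja fjjpe rdd letb tjq gwvik
Hunk 2: at line 9 remove [fjjpe,rdd,letb] add [xdkq] -> 12 lines: hpy oppz maa iwl idhbo emzdt iah jky fja xdkq tjq gwvik
Hunk 3: at line 2 remove [iwl] add [omwc,uyk] -> 13 lines: hpy oppz maa omwc uyk idhbo emzdt iah jky fja xdkq tjq gwvik
Hunk 4: at line 2 remove [omwc,uyk,idhbo] add [iup] -> 11 lines: hpy oppz maa iup emzdt iah jky fja xdkq tjq gwvik
Hunk 5: at line 3 remove [emzdt] add [jyn,yzxuc] -> 12 lines: hpy oppz maa iup jyn yzxuc iah jky fja xdkq tjq gwvik
Hunk 6: at line 6 remove [iah,jky,fja] add [zvmi,ekpe,fgi] -> 12 lines: hpy oppz maa iup jyn yzxuc zvmi ekpe fgi xdkq tjq gwvik
Final line count: 12

Answer: 12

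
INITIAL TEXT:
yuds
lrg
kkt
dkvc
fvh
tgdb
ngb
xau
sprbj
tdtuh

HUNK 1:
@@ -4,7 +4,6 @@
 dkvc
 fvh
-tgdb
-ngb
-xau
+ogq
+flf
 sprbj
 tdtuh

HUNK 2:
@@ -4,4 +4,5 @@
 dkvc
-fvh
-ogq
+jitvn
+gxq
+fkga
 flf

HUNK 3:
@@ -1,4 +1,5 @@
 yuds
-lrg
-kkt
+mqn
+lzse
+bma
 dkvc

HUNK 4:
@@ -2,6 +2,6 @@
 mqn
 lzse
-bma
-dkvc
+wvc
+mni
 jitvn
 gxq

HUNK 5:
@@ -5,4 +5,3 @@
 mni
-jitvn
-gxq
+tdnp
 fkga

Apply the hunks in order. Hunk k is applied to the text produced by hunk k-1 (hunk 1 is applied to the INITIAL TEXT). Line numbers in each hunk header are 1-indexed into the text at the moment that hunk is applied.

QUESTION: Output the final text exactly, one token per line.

Hunk 1: at line 4 remove [tgdb,ngb,xau] add [ogq,flf] -> 9 lines: yuds lrg kkt dkvc fvh ogq flf sprbj tdtuh
Hunk 2: at line 4 remove [fvh,ogq] add [jitvn,gxq,fkga] -> 10 lines: yuds lrg kkt dkvc jitvn gxq fkga flf sprbj tdtuh
Hunk 3: at line 1 remove [lrg,kkt] add [mqn,lzse,bma] -> 11 lines: yuds mqn lzse bma dkvc jitvn gxq fkga flf sprbj tdtuh
Hunk 4: at line 2 remove [bma,dkvc] add [wvc,mni] -> 11 lines: yuds mqn lzse wvc mni jitvn gxq fkga flf sprbj tdtuh
Hunk 5: at line 5 remove [jitvn,gxq] add [tdnp] -> 10 lines: yuds mqn lzse wvc mni tdnp fkga flf sprbj tdtuh

Answer: yuds
mqn
lzse
wvc
mni
tdnp
fkga
flf
sprbj
tdtuh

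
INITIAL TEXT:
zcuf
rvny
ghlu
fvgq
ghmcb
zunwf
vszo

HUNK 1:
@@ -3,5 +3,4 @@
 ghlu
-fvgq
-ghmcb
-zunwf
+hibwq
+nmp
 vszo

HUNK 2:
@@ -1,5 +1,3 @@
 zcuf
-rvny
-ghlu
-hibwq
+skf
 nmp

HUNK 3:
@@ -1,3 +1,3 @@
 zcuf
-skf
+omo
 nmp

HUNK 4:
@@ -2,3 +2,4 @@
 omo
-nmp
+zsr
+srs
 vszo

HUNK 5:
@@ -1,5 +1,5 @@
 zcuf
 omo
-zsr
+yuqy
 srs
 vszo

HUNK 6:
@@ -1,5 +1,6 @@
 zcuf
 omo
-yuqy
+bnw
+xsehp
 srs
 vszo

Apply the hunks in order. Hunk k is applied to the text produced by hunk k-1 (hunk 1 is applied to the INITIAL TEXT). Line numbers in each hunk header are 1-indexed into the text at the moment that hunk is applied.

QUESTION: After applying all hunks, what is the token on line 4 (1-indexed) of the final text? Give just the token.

Answer: xsehp

Derivation:
Hunk 1: at line 3 remove [fvgq,ghmcb,zunwf] add [hibwq,nmp] -> 6 lines: zcuf rvny ghlu hibwq nmp vszo
Hunk 2: at line 1 remove [rvny,ghlu,hibwq] add [skf] -> 4 lines: zcuf skf nmp vszo
Hunk 3: at line 1 remove [skf] add [omo] -> 4 lines: zcuf omo nmp vszo
Hunk 4: at line 2 remove [nmp] add [zsr,srs] -> 5 lines: zcuf omo zsr srs vszo
Hunk 5: at line 1 remove [zsr] add [yuqy] -> 5 lines: zcuf omo yuqy srs vszo
Hunk 6: at line 1 remove [yuqy] add [bnw,xsehp] -> 6 lines: zcuf omo bnw xsehp srs vszo
Final line 4: xsehp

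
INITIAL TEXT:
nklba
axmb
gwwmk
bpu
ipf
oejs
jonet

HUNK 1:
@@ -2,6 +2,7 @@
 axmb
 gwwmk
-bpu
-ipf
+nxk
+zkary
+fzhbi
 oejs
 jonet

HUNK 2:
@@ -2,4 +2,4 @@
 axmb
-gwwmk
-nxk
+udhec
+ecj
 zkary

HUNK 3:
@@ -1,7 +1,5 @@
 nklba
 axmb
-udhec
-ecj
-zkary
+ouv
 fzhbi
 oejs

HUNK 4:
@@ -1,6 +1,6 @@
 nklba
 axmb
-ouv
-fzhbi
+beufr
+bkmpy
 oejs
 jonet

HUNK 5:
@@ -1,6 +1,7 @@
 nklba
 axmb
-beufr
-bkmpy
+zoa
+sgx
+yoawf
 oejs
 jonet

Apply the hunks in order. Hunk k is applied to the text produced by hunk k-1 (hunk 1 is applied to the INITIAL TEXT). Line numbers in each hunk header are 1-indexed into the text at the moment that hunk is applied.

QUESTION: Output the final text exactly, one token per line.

Answer: nklba
axmb
zoa
sgx
yoawf
oejs
jonet

Derivation:
Hunk 1: at line 2 remove [bpu,ipf] add [nxk,zkary,fzhbi] -> 8 lines: nklba axmb gwwmk nxk zkary fzhbi oejs jonet
Hunk 2: at line 2 remove [gwwmk,nxk] add [udhec,ecj] -> 8 lines: nklba axmb udhec ecj zkary fzhbi oejs jonet
Hunk 3: at line 1 remove [udhec,ecj,zkary] add [ouv] -> 6 lines: nklba axmb ouv fzhbi oejs jonet
Hunk 4: at line 1 remove [ouv,fzhbi] add [beufr,bkmpy] -> 6 lines: nklba axmb beufr bkmpy oejs jonet
Hunk 5: at line 1 remove [beufr,bkmpy] add [zoa,sgx,yoawf] -> 7 lines: nklba axmb zoa sgx yoawf oejs jonet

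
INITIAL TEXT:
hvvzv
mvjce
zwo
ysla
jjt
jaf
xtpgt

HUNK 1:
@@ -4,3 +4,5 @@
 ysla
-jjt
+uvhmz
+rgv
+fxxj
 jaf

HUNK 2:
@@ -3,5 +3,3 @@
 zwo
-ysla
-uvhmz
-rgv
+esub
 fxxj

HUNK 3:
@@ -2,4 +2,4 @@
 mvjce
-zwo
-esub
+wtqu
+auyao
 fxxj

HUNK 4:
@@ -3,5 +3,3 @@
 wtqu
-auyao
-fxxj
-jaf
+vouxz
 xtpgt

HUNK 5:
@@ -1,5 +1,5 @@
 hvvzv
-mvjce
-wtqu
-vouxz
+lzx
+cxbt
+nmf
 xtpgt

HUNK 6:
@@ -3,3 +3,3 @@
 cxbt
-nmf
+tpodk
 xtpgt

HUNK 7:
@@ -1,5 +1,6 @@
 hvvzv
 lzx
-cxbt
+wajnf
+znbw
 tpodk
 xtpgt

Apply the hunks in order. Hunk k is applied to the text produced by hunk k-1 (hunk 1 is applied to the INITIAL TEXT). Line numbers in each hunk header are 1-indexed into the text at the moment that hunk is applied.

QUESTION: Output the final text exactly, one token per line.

Hunk 1: at line 4 remove [jjt] add [uvhmz,rgv,fxxj] -> 9 lines: hvvzv mvjce zwo ysla uvhmz rgv fxxj jaf xtpgt
Hunk 2: at line 3 remove [ysla,uvhmz,rgv] add [esub] -> 7 lines: hvvzv mvjce zwo esub fxxj jaf xtpgt
Hunk 3: at line 2 remove [zwo,esub] add [wtqu,auyao] -> 7 lines: hvvzv mvjce wtqu auyao fxxj jaf xtpgt
Hunk 4: at line 3 remove [auyao,fxxj,jaf] add [vouxz] -> 5 lines: hvvzv mvjce wtqu vouxz xtpgt
Hunk 5: at line 1 remove [mvjce,wtqu,vouxz] add [lzx,cxbt,nmf] -> 5 lines: hvvzv lzx cxbt nmf xtpgt
Hunk 6: at line 3 remove [nmf] add [tpodk] -> 5 lines: hvvzv lzx cxbt tpodk xtpgt
Hunk 7: at line 1 remove [cxbt] add [wajnf,znbw] -> 6 lines: hvvzv lzx wajnf znbw tpodk xtpgt

Answer: hvvzv
lzx
wajnf
znbw
tpodk
xtpgt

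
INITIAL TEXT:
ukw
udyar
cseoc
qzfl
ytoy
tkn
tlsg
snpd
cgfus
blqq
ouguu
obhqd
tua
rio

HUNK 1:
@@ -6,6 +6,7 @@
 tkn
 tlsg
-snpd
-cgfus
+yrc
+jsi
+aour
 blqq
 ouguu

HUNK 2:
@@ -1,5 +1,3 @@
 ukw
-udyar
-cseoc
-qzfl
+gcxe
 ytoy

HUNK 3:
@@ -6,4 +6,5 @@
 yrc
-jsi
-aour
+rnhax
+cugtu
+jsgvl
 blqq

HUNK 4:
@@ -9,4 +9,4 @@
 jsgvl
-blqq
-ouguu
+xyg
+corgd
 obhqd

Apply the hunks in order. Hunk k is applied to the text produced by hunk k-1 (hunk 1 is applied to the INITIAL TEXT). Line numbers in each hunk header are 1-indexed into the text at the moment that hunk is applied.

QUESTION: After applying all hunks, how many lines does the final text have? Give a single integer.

Answer: 14

Derivation:
Hunk 1: at line 6 remove [snpd,cgfus] add [yrc,jsi,aour] -> 15 lines: ukw udyar cseoc qzfl ytoy tkn tlsg yrc jsi aour blqq ouguu obhqd tua rio
Hunk 2: at line 1 remove [udyar,cseoc,qzfl] add [gcxe] -> 13 lines: ukw gcxe ytoy tkn tlsg yrc jsi aour blqq ouguu obhqd tua rio
Hunk 3: at line 6 remove [jsi,aour] add [rnhax,cugtu,jsgvl] -> 14 lines: ukw gcxe ytoy tkn tlsg yrc rnhax cugtu jsgvl blqq ouguu obhqd tua rio
Hunk 4: at line 9 remove [blqq,ouguu] add [xyg,corgd] -> 14 lines: ukw gcxe ytoy tkn tlsg yrc rnhax cugtu jsgvl xyg corgd obhqd tua rio
Final line count: 14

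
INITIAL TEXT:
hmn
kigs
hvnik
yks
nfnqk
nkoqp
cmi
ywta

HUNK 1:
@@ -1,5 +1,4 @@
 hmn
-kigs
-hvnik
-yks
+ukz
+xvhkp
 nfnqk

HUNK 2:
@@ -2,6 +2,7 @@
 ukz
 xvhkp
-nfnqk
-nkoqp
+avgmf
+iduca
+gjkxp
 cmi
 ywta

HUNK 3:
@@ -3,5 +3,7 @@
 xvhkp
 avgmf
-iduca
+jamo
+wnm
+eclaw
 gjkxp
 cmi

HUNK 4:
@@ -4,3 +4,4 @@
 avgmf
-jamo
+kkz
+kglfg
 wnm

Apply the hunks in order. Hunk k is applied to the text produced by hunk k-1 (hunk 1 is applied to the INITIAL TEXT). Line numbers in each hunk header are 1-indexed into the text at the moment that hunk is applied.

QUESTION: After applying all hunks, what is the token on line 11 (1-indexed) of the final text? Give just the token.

Hunk 1: at line 1 remove [kigs,hvnik,yks] add [ukz,xvhkp] -> 7 lines: hmn ukz xvhkp nfnqk nkoqp cmi ywta
Hunk 2: at line 2 remove [nfnqk,nkoqp] add [avgmf,iduca,gjkxp] -> 8 lines: hmn ukz xvhkp avgmf iduca gjkxp cmi ywta
Hunk 3: at line 3 remove [iduca] add [jamo,wnm,eclaw] -> 10 lines: hmn ukz xvhkp avgmf jamo wnm eclaw gjkxp cmi ywta
Hunk 4: at line 4 remove [jamo] add [kkz,kglfg] -> 11 lines: hmn ukz xvhkp avgmf kkz kglfg wnm eclaw gjkxp cmi ywta
Final line 11: ywta

Answer: ywta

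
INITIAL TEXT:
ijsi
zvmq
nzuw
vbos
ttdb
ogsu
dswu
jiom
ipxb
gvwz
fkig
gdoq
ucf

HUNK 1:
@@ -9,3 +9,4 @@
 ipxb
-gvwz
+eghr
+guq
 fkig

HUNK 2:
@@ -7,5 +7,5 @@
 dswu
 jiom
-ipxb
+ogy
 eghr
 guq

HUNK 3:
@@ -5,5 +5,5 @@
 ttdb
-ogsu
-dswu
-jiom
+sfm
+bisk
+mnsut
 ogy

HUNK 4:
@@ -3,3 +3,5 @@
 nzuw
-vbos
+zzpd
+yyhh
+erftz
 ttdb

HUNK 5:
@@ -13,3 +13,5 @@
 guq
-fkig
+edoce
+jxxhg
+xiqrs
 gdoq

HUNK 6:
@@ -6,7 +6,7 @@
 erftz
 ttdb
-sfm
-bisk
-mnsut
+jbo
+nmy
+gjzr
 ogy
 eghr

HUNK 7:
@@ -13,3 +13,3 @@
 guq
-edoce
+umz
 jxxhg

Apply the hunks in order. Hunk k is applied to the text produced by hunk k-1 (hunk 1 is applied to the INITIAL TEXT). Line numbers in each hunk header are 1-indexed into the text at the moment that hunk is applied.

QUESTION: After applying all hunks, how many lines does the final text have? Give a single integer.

Hunk 1: at line 9 remove [gvwz] add [eghr,guq] -> 14 lines: ijsi zvmq nzuw vbos ttdb ogsu dswu jiom ipxb eghr guq fkig gdoq ucf
Hunk 2: at line 7 remove [ipxb] add [ogy] -> 14 lines: ijsi zvmq nzuw vbos ttdb ogsu dswu jiom ogy eghr guq fkig gdoq ucf
Hunk 3: at line 5 remove [ogsu,dswu,jiom] add [sfm,bisk,mnsut] -> 14 lines: ijsi zvmq nzuw vbos ttdb sfm bisk mnsut ogy eghr guq fkig gdoq ucf
Hunk 4: at line 3 remove [vbos] add [zzpd,yyhh,erftz] -> 16 lines: ijsi zvmq nzuw zzpd yyhh erftz ttdb sfm bisk mnsut ogy eghr guq fkig gdoq ucf
Hunk 5: at line 13 remove [fkig] add [edoce,jxxhg,xiqrs] -> 18 lines: ijsi zvmq nzuw zzpd yyhh erftz ttdb sfm bisk mnsut ogy eghr guq edoce jxxhg xiqrs gdoq ucf
Hunk 6: at line 6 remove [sfm,bisk,mnsut] add [jbo,nmy,gjzr] -> 18 lines: ijsi zvmq nzuw zzpd yyhh erftz ttdb jbo nmy gjzr ogy eghr guq edoce jxxhg xiqrs gdoq ucf
Hunk 7: at line 13 remove [edoce] add [umz] -> 18 lines: ijsi zvmq nzuw zzpd yyhh erftz ttdb jbo nmy gjzr ogy eghr guq umz jxxhg xiqrs gdoq ucf
Final line count: 18

Answer: 18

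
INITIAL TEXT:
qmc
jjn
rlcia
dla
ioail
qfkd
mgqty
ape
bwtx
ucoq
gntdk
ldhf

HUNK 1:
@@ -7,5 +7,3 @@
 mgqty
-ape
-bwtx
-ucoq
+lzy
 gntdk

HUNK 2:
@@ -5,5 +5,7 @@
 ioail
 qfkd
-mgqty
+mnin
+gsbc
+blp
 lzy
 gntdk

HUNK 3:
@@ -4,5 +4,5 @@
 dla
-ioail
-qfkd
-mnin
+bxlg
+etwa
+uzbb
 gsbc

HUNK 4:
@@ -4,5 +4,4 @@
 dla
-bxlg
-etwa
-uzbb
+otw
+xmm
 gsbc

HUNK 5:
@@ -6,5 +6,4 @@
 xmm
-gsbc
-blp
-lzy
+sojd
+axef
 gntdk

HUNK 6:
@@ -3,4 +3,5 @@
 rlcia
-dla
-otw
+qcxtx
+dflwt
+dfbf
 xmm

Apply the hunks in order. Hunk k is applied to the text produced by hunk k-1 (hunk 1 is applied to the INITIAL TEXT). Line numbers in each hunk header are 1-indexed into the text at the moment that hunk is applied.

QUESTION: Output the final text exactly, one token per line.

Answer: qmc
jjn
rlcia
qcxtx
dflwt
dfbf
xmm
sojd
axef
gntdk
ldhf

Derivation:
Hunk 1: at line 7 remove [ape,bwtx,ucoq] add [lzy] -> 10 lines: qmc jjn rlcia dla ioail qfkd mgqty lzy gntdk ldhf
Hunk 2: at line 5 remove [mgqty] add [mnin,gsbc,blp] -> 12 lines: qmc jjn rlcia dla ioail qfkd mnin gsbc blp lzy gntdk ldhf
Hunk 3: at line 4 remove [ioail,qfkd,mnin] add [bxlg,etwa,uzbb] -> 12 lines: qmc jjn rlcia dla bxlg etwa uzbb gsbc blp lzy gntdk ldhf
Hunk 4: at line 4 remove [bxlg,etwa,uzbb] add [otw,xmm] -> 11 lines: qmc jjn rlcia dla otw xmm gsbc blp lzy gntdk ldhf
Hunk 5: at line 6 remove [gsbc,blp,lzy] add [sojd,axef] -> 10 lines: qmc jjn rlcia dla otw xmm sojd axef gntdk ldhf
Hunk 6: at line 3 remove [dla,otw] add [qcxtx,dflwt,dfbf] -> 11 lines: qmc jjn rlcia qcxtx dflwt dfbf xmm sojd axef gntdk ldhf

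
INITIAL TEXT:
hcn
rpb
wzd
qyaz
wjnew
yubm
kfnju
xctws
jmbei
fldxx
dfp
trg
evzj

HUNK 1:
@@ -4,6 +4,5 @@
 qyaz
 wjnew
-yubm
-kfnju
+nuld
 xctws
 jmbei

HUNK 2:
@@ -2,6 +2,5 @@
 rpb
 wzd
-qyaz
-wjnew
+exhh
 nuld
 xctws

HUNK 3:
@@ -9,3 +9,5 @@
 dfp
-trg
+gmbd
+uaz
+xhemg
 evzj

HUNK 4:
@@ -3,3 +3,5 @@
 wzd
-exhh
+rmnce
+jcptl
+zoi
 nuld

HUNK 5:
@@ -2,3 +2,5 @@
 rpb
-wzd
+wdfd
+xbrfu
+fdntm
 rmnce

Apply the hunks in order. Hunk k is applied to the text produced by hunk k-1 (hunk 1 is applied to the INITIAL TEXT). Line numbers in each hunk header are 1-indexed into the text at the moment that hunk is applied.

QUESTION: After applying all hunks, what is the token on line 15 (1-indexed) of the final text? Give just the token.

Answer: uaz

Derivation:
Hunk 1: at line 4 remove [yubm,kfnju] add [nuld] -> 12 lines: hcn rpb wzd qyaz wjnew nuld xctws jmbei fldxx dfp trg evzj
Hunk 2: at line 2 remove [qyaz,wjnew] add [exhh] -> 11 lines: hcn rpb wzd exhh nuld xctws jmbei fldxx dfp trg evzj
Hunk 3: at line 9 remove [trg] add [gmbd,uaz,xhemg] -> 13 lines: hcn rpb wzd exhh nuld xctws jmbei fldxx dfp gmbd uaz xhemg evzj
Hunk 4: at line 3 remove [exhh] add [rmnce,jcptl,zoi] -> 15 lines: hcn rpb wzd rmnce jcptl zoi nuld xctws jmbei fldxx dfp gmbd uaz xhemg evzj
Hunk 5: at line 2 remove [wzd] add [wdfd,xbrfu,fdntm] -> 17 lines: hcn rpb wdfd xbrfu fdntm rmnce jcptl zoi nuld xctws jmbei fldxx dfp gmbd uaz xhemg evzj
Final line 15: uaz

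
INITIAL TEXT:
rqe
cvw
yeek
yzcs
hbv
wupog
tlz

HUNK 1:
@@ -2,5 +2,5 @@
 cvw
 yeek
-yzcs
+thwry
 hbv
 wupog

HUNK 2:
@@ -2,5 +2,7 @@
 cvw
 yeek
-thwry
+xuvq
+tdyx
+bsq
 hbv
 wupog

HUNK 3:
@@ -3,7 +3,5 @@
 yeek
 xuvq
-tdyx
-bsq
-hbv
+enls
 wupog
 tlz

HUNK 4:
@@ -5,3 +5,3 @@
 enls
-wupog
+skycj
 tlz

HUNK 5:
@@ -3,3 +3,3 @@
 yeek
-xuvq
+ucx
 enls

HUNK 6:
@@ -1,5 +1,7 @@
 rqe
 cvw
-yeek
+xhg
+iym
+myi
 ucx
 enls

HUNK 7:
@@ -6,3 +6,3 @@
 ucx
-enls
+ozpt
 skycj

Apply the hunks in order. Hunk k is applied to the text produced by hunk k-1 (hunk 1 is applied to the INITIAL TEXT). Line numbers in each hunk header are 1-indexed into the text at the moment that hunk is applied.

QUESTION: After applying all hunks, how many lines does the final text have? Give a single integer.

Hunk 1: at line 2 remove [yzcs] add [thwry] -> 7 lines: rqe cvw yeek thwry hbv wupog tlz
Hunk 2: at line 2 remove [thwry] add [xuvq,tdyx,bsq] -> 9 lines: rqe cvw yeek xuvq tdyx bsq hbv wupog tlz
Hunk 3: at line 3 remove [tdyx,bsq,hbv] add [enls] -> 7 lines: rqe cvw yeek xuvq enls wupog tlz
Hunk 4: at line 5 remove [wupog] add [skycj] -> 7 lines: rqe cvw yeek xuvq enls skycj tlz
Hunk 5: at line 3 remove [xuvq] add [ucx] -> 7 lines: rqe cvw yeek ucx enls skycj tlz
Hunk 6: at line 1 remove [yeek] add [xhg,iym,myi] -> 9 lines: rqe cvw xhg iym myi ucx enls skycj tlz
Hunk 7: at line 6 remove [enls] add [ozpt] -> 9 lines: rqe cvw xhg iym myi ucx ozpt skycj tlz
Final line count: 9

Answer: 9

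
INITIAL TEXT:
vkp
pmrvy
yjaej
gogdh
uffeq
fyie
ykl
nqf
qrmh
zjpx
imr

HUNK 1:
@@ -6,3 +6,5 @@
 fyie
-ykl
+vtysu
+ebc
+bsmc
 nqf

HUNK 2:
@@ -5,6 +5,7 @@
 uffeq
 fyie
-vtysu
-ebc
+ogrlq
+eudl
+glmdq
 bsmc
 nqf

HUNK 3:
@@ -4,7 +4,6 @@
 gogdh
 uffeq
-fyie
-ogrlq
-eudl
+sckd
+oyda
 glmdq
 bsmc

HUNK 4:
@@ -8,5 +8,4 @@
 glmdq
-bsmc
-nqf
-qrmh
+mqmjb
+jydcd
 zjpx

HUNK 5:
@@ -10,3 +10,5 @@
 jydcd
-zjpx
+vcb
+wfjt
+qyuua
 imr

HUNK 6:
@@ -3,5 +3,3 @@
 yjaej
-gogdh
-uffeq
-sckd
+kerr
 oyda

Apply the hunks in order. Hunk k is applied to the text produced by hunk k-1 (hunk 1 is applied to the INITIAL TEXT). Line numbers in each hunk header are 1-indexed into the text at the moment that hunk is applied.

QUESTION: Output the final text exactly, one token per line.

Hunk 1: at line 6 remove [ykl] add [vtysu,ebc,bsmc] -> 13 lines: vkp pmrvy yjaej gogdh uffeq fyie vtysu ebc bsmc nqf qrmh zjpx imr
Hunk 2: at line 5 remove [vtysu,ebc] add [ogrlq,eudl,glmdq] -> 14 lines: vkp pmrvy yjaej gogdh uffeq fyie ogrlq eudl glmdq bsmc nqf qrmh zjpx imr
Hunk 3: at line 4 remove [fyie,ogrlq,eudl] add [sckd,oyda] -> 13 lines: vkp pmrvy yjaej gogdh uffeq sckd oyda glmdq bsmc nqf qrmh zjpx imr
Hunk 4: at line 8 remove [bsmc,nqf,qrmh] add [mqmjb,jydcd] -> 12 lines: vkp pmrvy yjaej gogdh uffeq sckd oyda glmdq mqmjb jydcd zjpx imr
Hunk 5: at line 10 remove [zjpx] add [vcb,wfjt,qyuua] -> 14 lines: vkp pmrvy yjaej gogdh uffeq sckd oyda glmdq mqmjb jydcd vcb wfjt qyuua imr
Hunk 6: at line 3 remove [gogdh,uffeq,sckd] add [kerr] -> 12 lines: vkp pmrvy yjaej kerr oyda glmdq mqmjb jydcd vcb wfjt qyuua imr

Answer: vkp
pmrvy
yjaej
kerr
oyda
glmdq
mqmjb
jydcd
vcb
wfjt
qyuua
imr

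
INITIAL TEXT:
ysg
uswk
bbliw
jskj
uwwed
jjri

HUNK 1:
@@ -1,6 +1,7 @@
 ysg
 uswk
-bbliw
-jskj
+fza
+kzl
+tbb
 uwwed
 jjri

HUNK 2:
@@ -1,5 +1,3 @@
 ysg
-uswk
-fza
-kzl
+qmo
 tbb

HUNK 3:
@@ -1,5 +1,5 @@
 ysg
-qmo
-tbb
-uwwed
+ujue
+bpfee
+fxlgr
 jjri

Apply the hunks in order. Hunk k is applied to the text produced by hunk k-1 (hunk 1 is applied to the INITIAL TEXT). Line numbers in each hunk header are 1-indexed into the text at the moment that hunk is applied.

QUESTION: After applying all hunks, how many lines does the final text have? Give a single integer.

Hunk 1: at line 1 remove [bbliw,jskj] add [fza,kzl,tbb] -> 7 lines: ysg uswk fza kzl tbb uwwed jjri
Hunk 2: at line 1 remove [uswk,fza,kzl] add [qmo] -> 5 lines: ysg qmo tbb uwwed jjri
Hunk 3: at line 1 remove [qmo,tbb,uwwed] add [ujue,bpfee,fxlgr] -> 5 lines: ysg ujue bpfee fxlgr jjri
Final line count: 5

Answer: 5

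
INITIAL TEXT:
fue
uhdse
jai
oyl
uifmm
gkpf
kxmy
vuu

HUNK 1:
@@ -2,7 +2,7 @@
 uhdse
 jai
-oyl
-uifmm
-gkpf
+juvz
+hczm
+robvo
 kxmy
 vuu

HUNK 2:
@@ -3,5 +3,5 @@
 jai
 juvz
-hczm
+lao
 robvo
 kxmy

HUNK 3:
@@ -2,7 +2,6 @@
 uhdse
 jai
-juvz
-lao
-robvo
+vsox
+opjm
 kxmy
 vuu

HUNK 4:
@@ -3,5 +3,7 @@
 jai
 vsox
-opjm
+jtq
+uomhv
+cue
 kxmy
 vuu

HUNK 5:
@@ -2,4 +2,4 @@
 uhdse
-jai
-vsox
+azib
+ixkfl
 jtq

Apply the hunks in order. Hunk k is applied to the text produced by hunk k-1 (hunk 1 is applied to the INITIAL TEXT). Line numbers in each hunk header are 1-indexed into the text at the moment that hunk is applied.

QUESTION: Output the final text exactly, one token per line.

Hunk 1: at line 2 remove [oyl,uifmm,gkpf] add [juvz,hczm,robvo] -> 8 lines: fue uhdse jai juvz hczm robvo kxmy vuu
Hunk 2: at line 3 remove [hczm] add [lao] -> 8 lines: fue uhdse jai juvz lao robvo kxmy vuu
Hunk 3: at line 2 remove [juvz,lao,robvo] add [vsox,opjm] -> 7 lines: fue uhdse jai vsox opjm kxmy vuu
Hunk 4: at line 3 remove [opjm] add [jtq,uomhv,cue] -> 9 lines: fue uhdse jai vsox jtq uomhv cue kxmy vuu
Hunk 5: at line 2 remove [jai,vsox] add [azib,ixkfl] -> 9 lines: fue uhdse azib ixkfl jtq uomhv cue kxmy vuu

Answer: fue
uhdse
azib
ixkfl
jtq
uomhv
cue
kxmy
vuu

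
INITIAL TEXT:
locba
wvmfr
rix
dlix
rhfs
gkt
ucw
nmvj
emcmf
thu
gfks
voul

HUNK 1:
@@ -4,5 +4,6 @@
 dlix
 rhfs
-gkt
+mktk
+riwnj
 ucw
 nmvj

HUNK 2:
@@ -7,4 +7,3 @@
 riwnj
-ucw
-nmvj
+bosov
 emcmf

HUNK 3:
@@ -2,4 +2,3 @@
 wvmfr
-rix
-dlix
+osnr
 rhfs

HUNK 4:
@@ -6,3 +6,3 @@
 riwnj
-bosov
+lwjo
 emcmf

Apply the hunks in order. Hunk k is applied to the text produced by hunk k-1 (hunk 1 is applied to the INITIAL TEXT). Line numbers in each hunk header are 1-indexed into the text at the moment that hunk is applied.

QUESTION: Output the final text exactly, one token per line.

Answer: locba
wvmfr
osnr
rhfs
mktk
riwnj
lwjo
emcmf
thu
gfks
voul

Derivation:
Hunk 1: at line 4 remove [gkt] add [mktk,riwnj] -> 13 lines: locba wvmfr rix dlix rhfs mktk riwnj ucw nmvj emcmf thu gfks voul
Hunk 2: at line 7 remove [ucw,nmvj] add [bosov] -> 12 lines: locba wvmfr rix dlix rhfs mktk riwnj bosov emcmf thu gfks voul
Hunk 3: at line 2 remove [rix,dlix] add [osnr] -> 11 lines: locba wvmfr osnr rhfs mktk riwnj bosov emcmf thu gfks voul
Hunk 4: at line 6 remove [bosov] add [lwjo] -> 11 lines: locba wvmfr osnr rhfs mktk riwnj lwjo emcmf thu gfks voul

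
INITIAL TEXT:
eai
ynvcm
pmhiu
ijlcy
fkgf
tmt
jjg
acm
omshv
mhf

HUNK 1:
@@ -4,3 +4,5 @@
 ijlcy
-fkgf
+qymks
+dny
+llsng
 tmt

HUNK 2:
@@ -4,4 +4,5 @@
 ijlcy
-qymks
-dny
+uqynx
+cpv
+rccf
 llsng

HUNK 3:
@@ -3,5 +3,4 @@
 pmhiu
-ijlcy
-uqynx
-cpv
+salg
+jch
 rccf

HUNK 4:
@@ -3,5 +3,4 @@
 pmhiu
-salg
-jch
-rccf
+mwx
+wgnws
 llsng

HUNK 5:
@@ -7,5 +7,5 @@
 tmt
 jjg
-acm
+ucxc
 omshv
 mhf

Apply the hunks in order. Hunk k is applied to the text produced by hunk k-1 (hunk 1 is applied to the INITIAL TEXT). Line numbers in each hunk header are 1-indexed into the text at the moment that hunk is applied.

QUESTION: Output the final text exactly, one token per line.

Answer: eai
ynvcm
pmhiu
mwx
wgnws
llsng
tmt
jjg
ucxc
omshv
mhf

Derivation:
Hunk 1: at line 4 remove [fkgf] add [qymks,dny,llsng] -> 12 lines: eai ynvcm pmhiu ijlcy qymks dny llsng tmt jjg acm omshv mhf
Hunk 2: at line 4 remove [qymks,dny] add [uqynx,cpv,rccf] -> 13 lines: eai ynvcm pmhiu ijlcy uqynx cpv rccf llsng tmt jjg acm omshv mhf
Hunk 3: at line 3 remove [ijlcy,uqynx,cpv] add [salg,jch] -> 12 lines: eai ynvcm pmhiu salg jch rccf llsng tmt jjg acm omshv mhf
Hunk 4: at line 3 remove [salg,jch,rccf] add [mwx,wgnws] -> 11 lines: eai ynvcm pmhiu mwx wgnws llsng tmt jjg acm omshv mhf
Hunk 5: at line 7 remove [acm] add [ucxc] -> 11 lines: eai ynvcm pmhiu mwx wgnws llsng tmt jjg ucxc omshv mhf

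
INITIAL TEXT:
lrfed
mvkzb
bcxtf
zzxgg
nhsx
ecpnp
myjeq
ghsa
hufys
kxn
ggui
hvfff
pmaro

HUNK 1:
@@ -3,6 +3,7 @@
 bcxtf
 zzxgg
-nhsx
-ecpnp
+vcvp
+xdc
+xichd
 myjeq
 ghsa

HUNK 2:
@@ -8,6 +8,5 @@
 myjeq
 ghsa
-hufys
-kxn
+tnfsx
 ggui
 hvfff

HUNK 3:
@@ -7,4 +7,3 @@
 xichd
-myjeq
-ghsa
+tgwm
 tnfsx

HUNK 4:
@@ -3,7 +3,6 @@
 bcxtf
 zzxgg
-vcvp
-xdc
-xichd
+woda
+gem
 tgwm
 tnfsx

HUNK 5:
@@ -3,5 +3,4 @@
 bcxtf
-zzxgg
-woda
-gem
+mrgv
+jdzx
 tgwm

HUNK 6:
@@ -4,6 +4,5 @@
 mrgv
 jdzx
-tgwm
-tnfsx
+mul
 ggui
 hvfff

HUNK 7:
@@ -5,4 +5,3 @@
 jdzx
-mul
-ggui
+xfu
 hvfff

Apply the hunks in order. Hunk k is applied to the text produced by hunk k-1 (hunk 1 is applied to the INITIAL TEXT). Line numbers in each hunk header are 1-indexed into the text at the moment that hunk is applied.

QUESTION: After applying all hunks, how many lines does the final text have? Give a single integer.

Hunk 1: at line 3 remove [nhsx,ecpnp] add [vcvp,xdc,xichd] -> 14 lines: lrfed mvkzb bcxtf zzxgg vcvp xdc xichd myjeq ghsa hufys kxn ggui hvfff pmaro
Hunk 2: at line 8 remove [hufys,kxn] add [tnfsx] -> 13 lines: lrfed mvkzb bcxtf zzxgg vcvp xdc xichd myjeq ghsa tnfsx ggui hvfff pmaro
Hunk 3: at line 7 remove [myjeq,ghsa] add [tgwm] -> 12 lines: lrfed mvkzb bcxtf zzxgg vcvp xdc xichd tgwm tnfsx ggui hvfff pmaro
Hunk 4: at line 3 remove [vcvp,xdc,xichd] add [woda,gem] -> 11 lines: lrfed mvkzb bcxtf zzxgg woda gem tgwm tnfsx ggui hvfff pmaro
Hunk 5: at line 3 remove [zzxgg,woda,gem] add [mrgv,jdzx] -> 10 lines: lrfed mvkzb bcxtf mrgv jdzx tgwm tnfsx ggui hvfff pmaro
Hunk 6: at line 4 remove [tgwm,tnfsx] add [mul] -> 9 lines: lrfed mvkzb bcxtf mrgv jdzx mul ggui hvfff pmaro
Hunk 7: at line 5 remove [mul,ggui] add [xfu] -> 8 lines: lrfed mvkzb bcxtf mrgv jdzx xfu hvfff pmaro
Final line count: 8

Answer: 8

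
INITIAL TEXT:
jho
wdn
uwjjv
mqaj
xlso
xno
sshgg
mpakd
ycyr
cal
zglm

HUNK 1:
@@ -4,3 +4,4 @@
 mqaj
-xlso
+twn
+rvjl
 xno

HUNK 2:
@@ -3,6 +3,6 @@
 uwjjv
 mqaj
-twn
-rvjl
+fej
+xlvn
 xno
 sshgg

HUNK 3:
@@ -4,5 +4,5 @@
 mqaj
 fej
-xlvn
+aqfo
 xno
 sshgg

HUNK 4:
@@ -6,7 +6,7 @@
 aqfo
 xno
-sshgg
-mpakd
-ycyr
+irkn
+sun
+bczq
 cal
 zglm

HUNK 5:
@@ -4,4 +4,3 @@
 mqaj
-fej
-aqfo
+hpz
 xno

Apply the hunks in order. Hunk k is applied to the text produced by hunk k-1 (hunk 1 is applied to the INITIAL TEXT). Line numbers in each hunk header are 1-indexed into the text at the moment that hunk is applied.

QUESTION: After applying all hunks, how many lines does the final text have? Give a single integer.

Answer: 11

Derivation:
Hunk 1: at line 4 remove [xlso] add [twn,rvjl] -> 12 lines: jho wdn uwjjv mqaj twn rvjl xno sshgg mpakd ycyr cal zglm
Hunk 2: at line 3 remove [twn,rvjl] add [fej,xlvn] -> 12 lines: jho wdn uwjjv mqaj fej xlvn xno sshgg mpakd ycyr cal zglm
Hunk 3: at line 4 remove [xlvn] add [aqfo] -> 12 lines: jho wdn uwjjv mqaj fej aqfo xno sshgg mpakd ycyr cal zglm
Hunk 4: at line 6 remove [sshgg,mpakd,ycyr] add [irkn,sun,bczq] -> 12 lines: jho wdn uwjjv mqaj fej aqfo xno irkn sun bczq cal zglm
Hunk 5: at line 4 remove [fej,aqfo] add [hpz] -> 11 lines: jho wdn uwjjv mqaj hpz xno irkn sun bczq cal zglm
Final line count: 11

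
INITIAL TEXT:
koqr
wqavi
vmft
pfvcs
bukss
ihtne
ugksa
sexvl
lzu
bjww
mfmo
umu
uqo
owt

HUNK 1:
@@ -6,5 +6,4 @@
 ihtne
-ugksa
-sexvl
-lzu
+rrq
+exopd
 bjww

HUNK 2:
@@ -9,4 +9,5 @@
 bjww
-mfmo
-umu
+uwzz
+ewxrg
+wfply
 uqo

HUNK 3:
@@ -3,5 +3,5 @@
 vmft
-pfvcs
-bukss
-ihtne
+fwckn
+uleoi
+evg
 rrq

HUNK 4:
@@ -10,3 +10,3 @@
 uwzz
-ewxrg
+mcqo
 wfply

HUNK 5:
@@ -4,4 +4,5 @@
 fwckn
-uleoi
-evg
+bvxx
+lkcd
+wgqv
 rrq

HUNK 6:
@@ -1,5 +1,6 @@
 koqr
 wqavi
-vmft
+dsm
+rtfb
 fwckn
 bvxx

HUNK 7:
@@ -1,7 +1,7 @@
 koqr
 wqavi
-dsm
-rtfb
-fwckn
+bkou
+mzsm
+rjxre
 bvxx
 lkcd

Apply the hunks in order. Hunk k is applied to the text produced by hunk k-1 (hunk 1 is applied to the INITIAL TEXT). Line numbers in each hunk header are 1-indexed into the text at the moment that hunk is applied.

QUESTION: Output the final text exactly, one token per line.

Hunk 1: at line 6 remove [ugksa,sexvl,lzu] add [rrq,exopd] -> 13 lines: koqr wqavi vmft pfvcs bukss ihtne rrq exopd bjww mfmo umu uqo owt
Hunk 2: at line 9 remove [mfmo,umu] add [uwzz,ewxrg,wfply] -> 14 lines: koqr wqavi vmft pfvcs bukss ihtne rrq exopd bjww uwzz ewxrg wfply uqo owt
Hunk 3: at line 3 remove [pfvcs,bukss,ihtne] add [fwckn,uleoi,evg] -> 14 lines: koqr wqavi vmft fwckn uleoi evg rrq exopd bjww uwzz ewxrg wfply uqo owt
Hunk 4: at line 10 remove [ewxrg] add [mcqo] -> 14 lines: koqr wqavi vmft fwckn uleoi evg rrq exopd bjww uwzz mcqo wfply uqo owt
Hunk 5: at line 4 remove [uleoi,evg] add [bvxx,lkcd,wgqv] -> 15 lines: koqr wqavi vmft fwckn bvxx lkcd wgqv rrq exopd bjww uwzz mcqo wfply uqo owt
Hunk 6: at line 1 remove [vmft] add [dsm,rtfb] -> 16 lines: koqr wqavi dsm rtfb fwckn bvxx lkcd wgqv rrq exopd bjww uwzz mcqo wfply uqo owt
Hunk 7: at line 1 remove [dsm,rtfb,fwckn] add [bkou,mzsm,rjxre] -> 16 lines: koqr wqavi bkou mzsm rjxre bvxx lkcd wgqv rrq exopd bjww uwzz mcqo wfply uqo owt

Answer: koqr
wqavi
bkou
mzsm
rjxre
bvxx
lkcd
wgqv
rrq
exopd
bjww
uwzz
mcqo
wfply
uqo
owt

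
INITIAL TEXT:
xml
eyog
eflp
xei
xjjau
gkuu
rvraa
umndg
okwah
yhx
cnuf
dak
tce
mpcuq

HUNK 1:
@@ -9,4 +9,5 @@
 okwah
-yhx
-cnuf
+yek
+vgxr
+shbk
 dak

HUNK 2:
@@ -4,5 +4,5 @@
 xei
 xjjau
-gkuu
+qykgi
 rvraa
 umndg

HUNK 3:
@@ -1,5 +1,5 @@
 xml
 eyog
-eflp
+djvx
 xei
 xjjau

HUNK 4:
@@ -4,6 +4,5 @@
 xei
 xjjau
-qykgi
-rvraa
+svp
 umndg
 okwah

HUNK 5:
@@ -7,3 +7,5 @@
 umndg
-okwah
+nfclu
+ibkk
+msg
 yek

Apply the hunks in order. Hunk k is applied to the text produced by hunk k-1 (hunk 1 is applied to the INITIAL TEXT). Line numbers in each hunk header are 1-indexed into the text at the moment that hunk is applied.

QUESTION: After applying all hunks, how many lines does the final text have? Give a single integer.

Hunk 1: at line 9 remove [yhx,cnuf] add [yek,vgxr,shbk] -> 15 lines: xml eyog eflp xei xjjau gkuu rvraa umndg okwah yek vgxr shbk dak tce mpcuq
Hunk 2: at line 4 remove [gkuu] add [qykgi] -> 15 lines: xml eyog eflp xei xjjau qykgi rvraa umndg okwah yek vgxr shbk dak tce mpcuq
Hunk 3: at line 1 remove [eflp] add [djvx] -> 15 lines: xml eyog djvx xei xjjau qykgi rvraa umndg okwah yek vgxr shbk dak tce mpcuq
Hunk 4: at line 4 remove [qykgi,rvraa] add [svp] -> 14 lines: xml eyog djvx xei xjjau svp umndg okwah yek vgxr shbk dak tce mpcuq
Hunk 5: at line 7 remove [okwah] add [nfclu,ibkk,msg] -> 16 lines: xml eyog djvx xei xjjau svp umndg nfclu ibkk msg yek vgxr shbk dak tce mpcuq
Final line count: 16

Answer: 16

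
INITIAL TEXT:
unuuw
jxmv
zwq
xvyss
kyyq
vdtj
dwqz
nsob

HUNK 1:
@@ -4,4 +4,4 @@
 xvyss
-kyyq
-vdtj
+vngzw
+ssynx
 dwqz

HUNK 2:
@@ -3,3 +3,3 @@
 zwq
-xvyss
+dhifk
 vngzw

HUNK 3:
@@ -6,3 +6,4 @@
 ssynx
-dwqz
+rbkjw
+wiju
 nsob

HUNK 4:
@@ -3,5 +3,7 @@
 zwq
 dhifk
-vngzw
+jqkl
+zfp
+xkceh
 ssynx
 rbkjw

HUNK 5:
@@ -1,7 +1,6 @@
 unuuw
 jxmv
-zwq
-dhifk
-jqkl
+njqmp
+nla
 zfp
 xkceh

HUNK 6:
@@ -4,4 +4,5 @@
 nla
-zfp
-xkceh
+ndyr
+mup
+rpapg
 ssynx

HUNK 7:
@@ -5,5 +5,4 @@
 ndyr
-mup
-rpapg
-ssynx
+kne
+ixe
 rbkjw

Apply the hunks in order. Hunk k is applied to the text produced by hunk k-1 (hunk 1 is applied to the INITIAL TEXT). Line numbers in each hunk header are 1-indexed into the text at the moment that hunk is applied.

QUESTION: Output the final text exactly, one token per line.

Hunk 1: at line 4 remove [kyyq,vdtj] add [vngzw,ssynx] -> 8 lines: unuuw jxmv zwq xvyss vngzw ssynx dwqz nsob
Hunk 2: at line 3 remove [xvyss] add [dhifk] -> 8 lines: unuuw jxmv zwq dhifk vngzw ssynx dwqz nsob
Hunk 3: at line 6 remove [dwqz] add [rbkjw,wiju] -> 9 lines: unuuw jxmv zwq dhifk vngzw ssynx rbkjw wiju nsob
Hunk 4: at line 3 remove [vngzw] add [jqkl,zfp,xkceh] -> 11 lines: unuuw jxmv zwq dhifk jqkl zfp xkceh ssynx rbkjw wiju nsob
Hunk 5: at line 1 remove [zwq,dhifk,jqkl] add [njqmp,nla] -> 10 lines: unuuw jxmv njqmp nla zfp xkceh ssynx rbkjw wiju nsob
Hunk 6: at line 4 remove [zfp,xkceh] add [ndyr,mup,rpapg] -> 11 lines: unuuw jxmv njqmp nla ndyr mup rpapg ssynx rbkjw wiju nsob
Hunk 7: at line 5 remove [mup,rpapg,ssynx] add [kne,ixe] -> 10 lines: unuuw jxmv njqmp nla ndyr kne ixe rbkjw wiju nsob

Answer: unuuw
jxmv
njqmp
nla
ndyr
kne
ixe
rbkjw
wiju
nsob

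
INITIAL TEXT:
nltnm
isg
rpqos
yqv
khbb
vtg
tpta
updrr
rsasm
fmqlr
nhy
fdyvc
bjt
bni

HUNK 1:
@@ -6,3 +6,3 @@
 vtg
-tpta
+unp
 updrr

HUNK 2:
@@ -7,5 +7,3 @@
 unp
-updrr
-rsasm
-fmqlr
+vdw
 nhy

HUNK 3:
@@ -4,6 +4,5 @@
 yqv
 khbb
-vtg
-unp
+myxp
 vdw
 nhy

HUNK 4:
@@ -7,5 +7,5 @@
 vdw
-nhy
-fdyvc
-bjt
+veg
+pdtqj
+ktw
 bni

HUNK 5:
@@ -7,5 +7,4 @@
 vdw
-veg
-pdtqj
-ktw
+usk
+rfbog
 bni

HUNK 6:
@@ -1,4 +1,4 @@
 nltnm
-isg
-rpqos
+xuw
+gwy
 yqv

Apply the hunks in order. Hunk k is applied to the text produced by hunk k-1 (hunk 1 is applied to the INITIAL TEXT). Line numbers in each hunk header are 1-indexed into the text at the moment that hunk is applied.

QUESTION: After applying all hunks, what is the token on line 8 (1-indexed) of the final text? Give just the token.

Hunk 1: at line 6 remove [tpta] add [unp] -> 14 lines: nltnm isg rpqos yqv khbb vtg unp updrr rsasm fmqlr nhy fdyvc bjt bni
Hunk 2: at line 7 remove [updrr,rsasm,fmqlr] add [vdw] -> 12 lines: nltnm isg rpqos yqv khbb vtg unp vdw nhy fdyvc bjt bni
Hunk 3: at line 4 remove [vtg,unp] add [myxp] -> 11 lines: nltnm isg rpqos yqv khbb myxp vdw nhy fdyvc bjt bni
Hunk 4: at line 7 remove [nhy,fdyvc,bjt] add [veg,pdtqj,ktw] -> 11 lines: nltnm isg rpqos yqv khbb myxp vdw veg pdtqj ktw bni
Hunk 5: at line 7 remove [veg,pdtqj,ktw] add [usk,rfbog] -> 10 lines: nltnm isg rpqos yqv khbb myxp vdw usk rfbog bni
Hunk 6: at line 1 remove [isg,rpqos] add [xuw,gwy] -> 10 lines: nltnm xuw gwy yqv khbb myxp vdw usk rfbog bni
Final line 8: usk

Answer: usk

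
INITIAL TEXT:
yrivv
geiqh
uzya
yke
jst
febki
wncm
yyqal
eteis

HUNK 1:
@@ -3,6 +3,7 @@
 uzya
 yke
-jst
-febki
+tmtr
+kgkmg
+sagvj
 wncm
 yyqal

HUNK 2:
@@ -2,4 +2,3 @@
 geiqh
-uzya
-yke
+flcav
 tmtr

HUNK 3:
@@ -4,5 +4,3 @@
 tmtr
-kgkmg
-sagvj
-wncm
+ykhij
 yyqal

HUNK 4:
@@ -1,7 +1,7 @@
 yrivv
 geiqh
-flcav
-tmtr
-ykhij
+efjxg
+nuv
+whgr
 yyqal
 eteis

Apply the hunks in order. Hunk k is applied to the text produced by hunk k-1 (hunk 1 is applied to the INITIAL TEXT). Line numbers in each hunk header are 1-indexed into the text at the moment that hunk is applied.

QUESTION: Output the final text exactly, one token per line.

Hunk 1: at line 3 remove [jst,febki] add [tmtr,kgkmg,sagvj] -> 10 lines: yrivv geiqh uzya yke tmtr kgkmg sagvj wncm yyqal eteis
Hunk 2: at line 2 remove [uzya,yke] add [flcav] -> 9 lines: yrivv geiqh flcav tmtr kgkmg sagvj wncm yyqal eteis
Hunk 3: at line 4 remove [kgkmg,sagvj,wncm] add [ykhij] -> 7 lines: yrivv geiqh flcav tmtr ykhij yyqal eteis
Hunk 4: at line 1 remove [flcav,tmtr,ykhij] add [efjxg,nuv,whgr] -> 7 lines: yrivv geiqh efjxg nuv whgr yyqal eteis

Answer: yrivv
geiqh
efjxg
nuv
whgr
yyqal
eteis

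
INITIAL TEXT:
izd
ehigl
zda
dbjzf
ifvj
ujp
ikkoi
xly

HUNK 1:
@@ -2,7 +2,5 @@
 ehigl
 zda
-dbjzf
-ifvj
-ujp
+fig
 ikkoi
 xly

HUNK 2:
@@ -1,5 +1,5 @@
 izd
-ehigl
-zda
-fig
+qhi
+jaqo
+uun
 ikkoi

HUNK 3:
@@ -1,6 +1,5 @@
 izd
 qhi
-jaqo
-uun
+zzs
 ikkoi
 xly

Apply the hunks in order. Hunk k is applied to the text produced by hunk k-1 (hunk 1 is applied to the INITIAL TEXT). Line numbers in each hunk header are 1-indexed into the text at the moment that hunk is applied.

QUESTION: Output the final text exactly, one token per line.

Hunk 1: at line 2 remove [dbjzf,ifvj,ujp] add [fig] -> 6 lines: izd ehigl zda fig ikkoi xly
Hunk 2: at line 1 remove [ehigl,zda,fig] add [qhi,jaqo,uun] -> 6 lines: izd qhi jaqo uun ikkoi xly
Hunk 3: at line 1 remove [jaqo,uun] add [zzs] -> 5 lines: izd qhi zzs ikkoi xly

Answer: izd
qhi
zzs
ikkoi
xly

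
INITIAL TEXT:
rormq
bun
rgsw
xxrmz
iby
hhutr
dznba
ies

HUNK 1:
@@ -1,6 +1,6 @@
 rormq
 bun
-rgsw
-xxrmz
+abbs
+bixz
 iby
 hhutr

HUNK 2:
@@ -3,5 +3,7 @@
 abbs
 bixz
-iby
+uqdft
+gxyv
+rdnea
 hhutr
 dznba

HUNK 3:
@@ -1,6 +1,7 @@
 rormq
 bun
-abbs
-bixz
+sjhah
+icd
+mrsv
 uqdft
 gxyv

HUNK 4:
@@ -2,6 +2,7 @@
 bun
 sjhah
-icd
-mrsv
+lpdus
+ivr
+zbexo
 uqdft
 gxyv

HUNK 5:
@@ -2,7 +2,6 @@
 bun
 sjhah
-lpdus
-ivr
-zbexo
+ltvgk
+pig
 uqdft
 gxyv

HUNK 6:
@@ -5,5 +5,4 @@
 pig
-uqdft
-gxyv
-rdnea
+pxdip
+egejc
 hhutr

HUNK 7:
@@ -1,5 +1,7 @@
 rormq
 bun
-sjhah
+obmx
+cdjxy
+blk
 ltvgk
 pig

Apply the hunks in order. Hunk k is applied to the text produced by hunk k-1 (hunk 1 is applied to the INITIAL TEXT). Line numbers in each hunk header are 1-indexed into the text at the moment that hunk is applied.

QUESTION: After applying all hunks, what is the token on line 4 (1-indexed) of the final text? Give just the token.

Hunk 1: at line 1 remove [rgsw,xxrmz] add [abbs,bixz] -> 8 lines: rormq bun abbs bixz iby hhutr dznba ies
Hunk 2: at line 3 remove [iby] add [uqdft,gxyv,rdnea] -> 10 lines: rormq bun abbs bixz uqdft gxyv rdnea hhutr dznba ies
Hunk 3: at line 1 remove [abbs,bixz] add [sjhah,icd,mrsv] -> 11 lines: rormq bun sjhah icd mrsv uqdft gxyv rdnea hhutr dznba ies
Hunk 4: at line 2 remove [icd,mrsv] add [lpdus,ivr,zbexo] -> 12 lines: rormq bun sjhah lpdus ivr zbexo uqdft gxyv rdnea hhutr dznba ies
Hunk 5: at line 2 remove [lpdus,ivr,zbexo] add [ltvgk,pig] -> 11 lines: rormq bun sjhah ltvgk pig uqdft gxyv rdnea hhutr dznba ies
Hunk 6: at line 5 remove [uqdft,gxyv,rdnea] add [pxdip,egejc] -> 10 lines: rormq bun sjhah ltvgk pig pxdip egejc hhutr dznba ies
Hunk 7: at line 1 remove [sjhah] add [obmx,cdjxy,blk] -> 12 lines: rormq bun obmx cdjxy blk ltvgk pig pxdip egejc hhutr dznba ies
Final line 4: cdjxy

Answer: cdjxy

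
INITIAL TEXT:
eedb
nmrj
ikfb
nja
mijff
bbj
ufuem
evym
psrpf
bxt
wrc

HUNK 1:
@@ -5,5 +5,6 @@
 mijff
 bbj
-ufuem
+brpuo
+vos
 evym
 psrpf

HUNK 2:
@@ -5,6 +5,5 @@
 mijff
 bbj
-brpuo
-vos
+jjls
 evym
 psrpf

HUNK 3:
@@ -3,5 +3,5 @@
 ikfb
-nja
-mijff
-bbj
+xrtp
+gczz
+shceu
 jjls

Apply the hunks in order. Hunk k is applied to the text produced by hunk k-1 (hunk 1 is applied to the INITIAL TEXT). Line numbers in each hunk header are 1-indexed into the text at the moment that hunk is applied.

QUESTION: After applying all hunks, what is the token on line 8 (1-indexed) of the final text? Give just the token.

Answer: evym

Derivation:
Hunk 1: at line 5 remove [ufuem] add [brpuo,vos] -> 12 lines: eedb nmrj ikfb nja mijff bbj brpuo vos evym psrpf bxt wrc
Hunk 2: at line 5 remove [brpuo,vos] add [jjls] -> 11 lines: eedb nmrj ikfb nja mijff bbj jjls evym psrpf bxt wrc
Hunk 3: at line 3 remove [nja,mijff,bbj] add [xrtp,gczz,shceu] -> 11 lines: eedb nmrj ikfb xrtp gczz shceu jjls evym psrpf bxt wrc
Final line 8: evym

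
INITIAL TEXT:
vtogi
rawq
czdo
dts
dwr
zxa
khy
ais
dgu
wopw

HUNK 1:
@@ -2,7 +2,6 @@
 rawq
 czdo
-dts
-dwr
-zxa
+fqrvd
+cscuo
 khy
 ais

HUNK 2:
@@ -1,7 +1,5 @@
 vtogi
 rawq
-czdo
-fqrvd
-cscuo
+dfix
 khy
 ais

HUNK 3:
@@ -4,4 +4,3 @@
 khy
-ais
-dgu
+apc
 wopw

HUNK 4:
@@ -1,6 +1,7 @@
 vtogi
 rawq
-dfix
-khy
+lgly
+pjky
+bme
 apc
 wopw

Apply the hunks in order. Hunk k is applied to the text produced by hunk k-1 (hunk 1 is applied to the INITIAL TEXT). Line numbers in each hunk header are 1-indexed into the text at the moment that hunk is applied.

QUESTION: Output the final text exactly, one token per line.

Hunk 1: at line 2 remove [dts,dwr,zxa] add [fqrvd,cscuo] -> 9 lines: vtogi rawq czdo fqrvd cscuo khy ais dgu wopw
Hunk 2: at line 1 remove [czdo,fqrvd,cscuo] add [dfix] -> 7 lines: vtogi rawq dfix khy ais dgu wopw
Hunk 3: at line 4 remove [ais,dgu] add [apc] -> 6 lines: vtogi rawq dfix khy apc wopw
Hunk 4: at line 1 remove [dfix,khy] add [lgly,pjky,bme] -> 7 lines: vtogi rawq lgly pjky bme apc wopw

Answer: vtogi
rawq
lgly
pjky
bme
apc
wopw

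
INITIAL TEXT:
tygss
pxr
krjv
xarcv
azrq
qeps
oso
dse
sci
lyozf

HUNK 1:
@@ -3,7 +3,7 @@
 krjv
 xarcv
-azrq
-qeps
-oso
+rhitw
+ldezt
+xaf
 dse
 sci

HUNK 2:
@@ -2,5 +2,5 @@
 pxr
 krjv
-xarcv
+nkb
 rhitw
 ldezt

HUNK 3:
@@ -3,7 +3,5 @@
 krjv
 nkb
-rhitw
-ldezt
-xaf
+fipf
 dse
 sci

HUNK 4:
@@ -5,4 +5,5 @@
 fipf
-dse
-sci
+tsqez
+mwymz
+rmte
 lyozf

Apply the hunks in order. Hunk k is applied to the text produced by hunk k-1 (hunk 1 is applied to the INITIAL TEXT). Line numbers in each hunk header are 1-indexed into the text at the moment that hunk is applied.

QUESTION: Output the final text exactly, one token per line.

Hunk 1: at line 3 remove [azrq,qeps,oso] add [rhitw,ldezt,xaf] -> 10 lines: tygss pxr krjv xarcv rhitw ldezt xaf dse sci lyozf
Hunk 2: at line 2 remove [xarcv] add [nkb] -> 10 lines: tygss pxr krjv nkb rhitw ldezt xaf dse sci lyozf
Hunk 3: at line 3 remove [rhitw,ldezt,xaf] add [fipf] -> 8 lines: tygss pxr krjv nkb fipf dse sci lyozf
Hunk 4: at line 5 remove [dse,sci] add [tsqez,mwymz,rmte] -> 9 lines: tygss pxr krjv nkb fipf tsqez mwymz rmte lyozf

Answer: tygss
pxr
krjv
nkb
fipf
tsqez
mwymz
rmte
lyozf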